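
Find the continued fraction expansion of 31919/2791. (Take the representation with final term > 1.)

31919 = 11*2791 + 1218
2791 = 2*1218 + 355
1218 = 3*355 + 153
355 = 2*153 + 49
153 = 3*49 + 6
49 = 8*6 + 1
6 = 6*1 + 0  (stop)
So 31919/2791 = [11; 2, 3, 2, 3, 8, 6].

[11; 2, 3, 2, 3, 8, 6]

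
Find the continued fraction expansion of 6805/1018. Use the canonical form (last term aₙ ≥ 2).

6805 = 6*1018 + 697
1018 = 1*697 + 321
697 = 2*321 + 55
321 = 5*55 + 46
55 = 1*46 + 9
46 = 5*9 + 1
9 = 9*1 + 0  (stop)
So 6805/1018 = [6; 1, 2, 5, 1, 5, 9].

[6; 1, 2, 5, 1, 5, 9]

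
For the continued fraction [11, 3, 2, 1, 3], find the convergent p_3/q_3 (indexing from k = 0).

Using pₖ = aₖpₖ₋₁ + pₖ₋₂, qₖ = aₖqₖ₋₁ + qₖ₋₂ (with p₋₁=1, p₋₂=0, q₋₁=0, q₋₂=1):
  k=0: a=11, p=11, q=1
  k=1: a=3, p=34, q=3
  k=2: a=2, p=79, q=7
  k=3: a=1, p=113, q=10

113/10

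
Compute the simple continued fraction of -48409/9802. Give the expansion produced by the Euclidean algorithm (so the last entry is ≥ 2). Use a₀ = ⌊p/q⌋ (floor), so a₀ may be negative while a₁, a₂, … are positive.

-48409 = -5×9802 + 601
9802 = 16×601 + 186
601 = 3×186 + 43
186 = 4×43 + 14
43 = 3×14 + 1
14 = 14×1 + 0  (stop)
So -48409/9802 = [-5; 16, 3, 4, 3, 14].

[-5; 16, 3, 4, 3, 14]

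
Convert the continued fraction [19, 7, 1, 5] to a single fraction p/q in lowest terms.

899/47

Using pₖ = aₖpₖ₋₁ + pₖ₋₂ and qₖ = aₖqₖ₋₁ + qₖ₋₂:
  k=0: a=19, p=19, q=1
  k=1: a=7, p=134, q=7
  k=2: a=1, p=153, q=8
  k=3: a=5, p=899, q=47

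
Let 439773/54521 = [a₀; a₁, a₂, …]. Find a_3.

439773 = 8·54521 + 3605   →  a_0 = 8
54521 = 15·3605 + 446   →  a_1 = 15
3605 = 8·446 + 37   →  a_2 = 8
446 = 12·37 + 2   →  a_3 = 12

12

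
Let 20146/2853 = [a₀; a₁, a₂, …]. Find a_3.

20146 = 7·2853 + 175   →  a_0 = 7
2853 = 16·175 + 53   →  a_1 = 16
175 = 3·53 + 16   →  a_2 = 3
53 = 3·16 + 5   →  a_3 = 3

3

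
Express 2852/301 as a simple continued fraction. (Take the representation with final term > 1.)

[9; 2, 9, 1, 1, 7]

2852 = 9*301 + 143
301 = 2*143 + 15
143 = 9*15 + 8
15 = 1*8 + 7
8 = 1*7 + 1
7 = 7*1 + 0  (stop)
So 2852/301 = [9; 2, 9, 1, 1, 7].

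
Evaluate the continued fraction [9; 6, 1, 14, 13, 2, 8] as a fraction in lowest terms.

Fold from the inside: start with 8/1.
  2 + 1/8 = 17/8
  13 + 8/17 = 229/17
  14 + 17/229 = 3223/229
  1 + 229/3223 = 3452/3223
  6 + 3223/3452 = 23935/3452
  9 + 3452/23935 = 218867/23935

218867/23935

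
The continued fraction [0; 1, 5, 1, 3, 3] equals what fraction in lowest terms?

75/88

Fold from the inside: start with 3/1.
  3 + 1/3 = 10/3
  1 + 3/10 = 13/10
  5 + 10/13 = 75/13
  1 + 13/75 = 88/75
  0 + 75/88 = 75/88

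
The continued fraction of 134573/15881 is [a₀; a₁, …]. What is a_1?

2

134573 = 8·15881 + 7525   →  a_0 = 8
15881 = 2·7525 + 831   →  a_1 = 2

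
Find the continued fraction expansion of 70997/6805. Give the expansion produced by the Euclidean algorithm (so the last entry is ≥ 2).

70997 = 10·6805 + 2947
6805 = 2·2947 + 911
2947 = 3·911 + 214
911 = 4·214 + 55
214 = 3·55 + 49
55 = 1·49 + 6
49 = 8·6 + 1
6 = 6·1 + 0  (stop)
So 70997/6805 = [10; 2, 3, 4, 3, 1, 8, 6].

[10; 2, 3, 4, 3, 1, 8, 6]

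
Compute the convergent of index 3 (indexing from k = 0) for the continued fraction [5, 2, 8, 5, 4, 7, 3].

Using pₖ = aₖpₖ₋₁ + pₖ₋₂, qₖ = aₖqₖ₋₁ + qₖ₋₂ (with p₋₁=1, p₋₂=0, q₋₁=0, q₋₂=1):
  k=0: a=5, p=5, q=1
  k=1: a=2, p=11, q=2
  k=2: a=8, p=93, q=17
  k=3: a=5, p=476, q=87

476/87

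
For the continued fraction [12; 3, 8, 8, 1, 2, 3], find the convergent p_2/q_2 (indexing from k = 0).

308/25

Using pₖ = aₖpₖ₋₁ + pₖ₋₂, qₖ = aₖqₖ₋₁ + qₖ₋₂ (with p₋₁=1, p₋₂=0, q₋₁=0, q₋₂=1):
  k=0: a=12, p=12, q=1
  k=1: a=3, p=37, q=3
  k=2: a=8, p=308, q=25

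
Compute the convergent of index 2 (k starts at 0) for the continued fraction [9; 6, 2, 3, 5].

119/13

Using pₖ = aₖpₖ₋₁ + pₖ₋₂, qₖ = aₖqₖ₋₁ + qₖ₋₂ (with p₋₁=1, p₋₂=0, q₋₁=0, q₋₂=1):
  k=0: a=9, p=9, q=1
  k=1: a=6, p=55, q=6
  k=2: a=2, p=119, q=13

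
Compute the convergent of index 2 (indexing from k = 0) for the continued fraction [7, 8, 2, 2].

121/17

Using pₖ = aₖpₖ₋₁ + pₖ₋₂, qₖ = aₖqₖ₋₁ + qₖ₋₂ (with p₋₁=1, p₋₂=0, q₋₁=0, q₋₂=1):
  k=0: a=7, p=7, q=1
  k=1: a=8, p=57, q=8
  k=2: a=2, p=121, q=17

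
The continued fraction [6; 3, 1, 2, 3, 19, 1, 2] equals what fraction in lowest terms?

13895/2216

Using pₖ = aₖpₖ₋₁ + pₖ₋₂ and qₖ = aₖqₖ₋₁ + qₖ₋₂:
  k=0: a=6, p=6, q=1
  k=1: a=3, p=19, q=3
  k=2: a=1, p=25, q=4
  k=3: a=2, p=69, q=11
  k=4: a=3, p=232, q=37
  k=5: a=19, p=4477, q=714
  k=6: a=1, p=4709, q=751
  k=7: a=2, p=13895, q=2216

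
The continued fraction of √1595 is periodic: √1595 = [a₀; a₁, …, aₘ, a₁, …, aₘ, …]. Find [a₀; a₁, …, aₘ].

a₀ = ⌊√1595⌋ = 39.
With m₀=0, d₀=1 and mₖ₊₁ = dₖaₖ − mₖ, dₖ₊₁ = (n − mₖ₊₁²)/dₖ, aₖ₊₁ = ⌊(a₀+mₖ₊₁)/dₖ₊₁⌋:
  k=1: m=39, d=74, a=1
  k=2: m=35, d=5, a=14
  k=3: m=35, d=74, a=1
  k=4: m=39, d=1, a=78
d=1 and a=2a₀=78 at k=4, so the next step gives (m, d) = (39, 74) again — its k=1 value — and the period has length 4.

[39; 1, 14, 1, 78]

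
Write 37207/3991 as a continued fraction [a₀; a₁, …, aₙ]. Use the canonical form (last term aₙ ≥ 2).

37207 = 9×3991 + 1288
3991 = 3×1288 + 127
1288 = 10×127 + 18
127 = 7×18 + 1
18 = 18×1 + 0  (stop)
So 37207/3991 = [9; 3, 10, 7, 18].

[9; 3, 10, 7, 18]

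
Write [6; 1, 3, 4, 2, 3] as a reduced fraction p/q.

Using pₖ = aₖpₖ₋₁ + pₖ₋₂ and qₖ = aₖqₖ₋₁ + qₖ₋₂:
  k=0: a=6, p=6, q=1
  k=1: a=1, p=7, q=1
  k=2: a=3, p=27, q=4
  k=3: a=4, p=115, q=17
  k=4: a=2, p=257, q=38
  k=5: a=3, p=886, q=131

886/131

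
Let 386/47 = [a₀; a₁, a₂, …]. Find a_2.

386 = 8·47 + 10   →  a_0 = 8
47 = 4·10 + 7   →  a_1 = 4
10 = 1·7 + 3   →  a_2 = 1

1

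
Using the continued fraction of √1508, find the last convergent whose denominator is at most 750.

√1508 = [38; 1, 4, 1, 76, …] (period length 4).
Convergents:
  p_0/q_0 = 38/1
  p_1/q_1 = 39/1
  p_2/q_2 = 194/5
  p_3/q_3 = 233/6
  p_4/q_4 = 17902/461
  p_5/q_5 = 18135/467
  p_6/q_6 = 90442/2329
q_5 = 467 ≤ 750 < 2329 = q_6, so the answer is 18135/467.

18135/467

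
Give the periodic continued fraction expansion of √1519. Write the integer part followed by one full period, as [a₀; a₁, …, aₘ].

a₀ = ⌊√1519⌋ = 38.
With m₀=0, d₀=1 and mₖ₊₁ = dₖaₖ − mₖ, dₖ₊₁ = (n − mₖ₊₁²)/dₖ, aₖ₊₁ = ⌊(a₀+mₖ₊₁)/dₖ₊₁⌋:
  k=1: m=38, d=75, a=1
  k=2: m=37, d=2, a=37
  k=3: m=37, d=75, a=1
  k=4: m=38, d=1, a=76
d=1 and a=2a₀=76 at k=4, so the next step gives (m, d) = (38, 75) again — its k=1 value — and the period has length 4.

[38; 1, 37, 1, 76]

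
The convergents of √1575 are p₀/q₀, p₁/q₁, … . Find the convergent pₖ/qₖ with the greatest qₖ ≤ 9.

119/3

√1575 = [39; 1, 2, 5, 2, 1, 78, …] (period length 6).
Convergents:
  p_0/q_0 = 39/1
  p_1/q_1 = 40/1
  p_2/q_2 = 119/3
  p_3/q_3 = 635/16
q_2 = 3 ≤ 9 < 16 = q_3, so the answer is 119/3.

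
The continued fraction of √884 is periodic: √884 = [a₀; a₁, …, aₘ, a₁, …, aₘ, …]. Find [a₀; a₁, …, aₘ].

a₀ = ⌊√884⌋ = 29.
With m₀=0, d₀=1 and mₖ₊₁ = dₖaₖ − mₖ, dₖ₊₁ = (n − mₖ₊₁²)/dₖ, aₖ₊₁ = ⌊(a₀+mₖ₊₁)/dₖ₊₁⌋:
  k=1: m=29, d=43, a=1
  k=2: m=14, d=16, a=2
  k=3: m=18, d=35, a=1
  k=4: m=17, d=17, a=2
  k=5: m=17, d=35, a=1
  k=6: m=18, d=16, a=2
  k=7: m=14, d=43, a=1
  k=8: m=29, d=1, a=58
d=1 and a=2a₀=58 at k=8, so the next step gives (m, d) = (29, 43) again — its k=1 value — and the period has length 8.

[29; 1, 2, 1, 2, 1, 2, 1, 58]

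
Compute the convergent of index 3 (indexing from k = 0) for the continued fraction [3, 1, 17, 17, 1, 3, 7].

1211/307

Using pₖ = aₖpₖ₋₁ + pₖ₋₂, qₖ = aₖqₖ₋₁ + qₖ₋₂ (with p₋₁=1, p₋₂=0, q₋₁=0, q₋₂=1):
  k=0: a=3, p=3, q=1
  k=1: a=1, p=4, q=1
  k=2: a=17, p=71, q=18
  k=3: a=17, p=1211, q=307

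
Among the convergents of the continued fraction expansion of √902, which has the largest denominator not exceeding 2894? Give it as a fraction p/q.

√902 = [30; 30, 60, …] (period length 2).
Convergents:
  p_0/q_0 = 30/1
  p_1/q_1 = 901/30
  p_2/q_2 = 54090/1801
  p_3/q_3 = 1623601/54060
q_2 = 1801 ≤ 2894 < 54060 = q_3, so the answer is 54090/1801.

54090/1801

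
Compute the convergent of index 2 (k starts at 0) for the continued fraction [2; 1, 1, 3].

5/2

Using pₖ = aₖpₖ₋₁ + pₖ₋₂, qₖ = aₖqₖ₋₁ + qₖ₋₂ (with p₋₁=1, p₋₂=0, q₋₁=0, q₋₂=1):
  k=0: a=2, p=2, q=1
  k=1: a=1, p=3, q=1
  k=2: a=1, p=5, q=2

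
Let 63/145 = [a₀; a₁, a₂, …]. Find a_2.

63 = 0·145 + 63   →  a_0 = 0
145 = 2·63 + 19   →  a_1 = 2
63 = 3·19 + 6   →  a_2 = 3

3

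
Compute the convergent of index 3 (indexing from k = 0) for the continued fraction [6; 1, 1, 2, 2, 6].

Using pₖ = aₖpₖ₋₁ + pₖ₋₂, qₖ = aₖqₖ₋₁ + qₖ₋₂ (with p₋₁=1, p₋₂=0, q₋₁=0, q₋₂=1):
  k=0: a=6, p=6, q=1
  k=1: a=1, p=7, q=1
  k=2: a=1, p=13, q=2
  k=3: a=2, p=33, q=5

33/5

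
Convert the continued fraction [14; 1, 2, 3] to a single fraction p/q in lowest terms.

147/10

Using pₖ = aₖpₖ₋₁ + pₖ₋₂ and qₖ = aₖqₖ₋₁ + qₖ₋₂:
  k=0: a=14, p=14, q=1
  k=1: a=1, p=15, q=1
  k=2: a=2, p=44, q=3
  k=3: a=3, p=147, q=10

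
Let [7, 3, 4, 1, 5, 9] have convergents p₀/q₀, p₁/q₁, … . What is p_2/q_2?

95/13

Using pₖ = aₖpₖ₋₁ + pₖ₋₂, qₖ = aₖqₖ₋₁ + qₖ₋₂ (with p₋₁=1, p₋₂=0, q₋₁=0, q₋₂=1):
  k=0: a=7, p=7, q=1
  k=1: a=3, p=22, q=3
  k=2: a=4, p=95, q=13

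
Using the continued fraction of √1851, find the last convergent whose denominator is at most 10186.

159143/3699

√1851 = [43; 43, 86, …] (period length 2).
Convergents:
  p_0/q_0 = 43/1
  p_1/q_1 = 1850/43
  p_2/q_2 = 159143/3699
  p_3/q_3 = 6844999/159100
q_2 = 3699 ≤ 10186 < 159100 = q_3, so the answer is 159143/3699.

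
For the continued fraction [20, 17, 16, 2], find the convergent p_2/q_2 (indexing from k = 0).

5476/273

Using pₖ = aₖpₖ₋₁ + pₖ₋₂, qₖ = aₖqₖ₋₁ + qₖ₋₂ (with p₋₁=1, p₋₂=0, q₋₁=0, q₋₂=1):
  k=0: a=20, p=20, q=1
  k=1: a=17, p=341, q=17
  k=2: a=16, p=5476, q=273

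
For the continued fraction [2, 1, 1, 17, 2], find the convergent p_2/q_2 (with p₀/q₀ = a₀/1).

5/2

Using pₖ = aₖpₖ₋₁ + pₖ₋₂, qₖ = aₖqₖ₋₁ + qₖ₋₂ (with p₋₁=1, p₋₂=0, q₋₁=0, q₋₂=1):
  k=0: a=2, p=2, q=1
  k=1: a=1, p=3, q=1
  k=2: a=1, p=5, q=2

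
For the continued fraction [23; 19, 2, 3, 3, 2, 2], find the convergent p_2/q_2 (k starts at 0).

899/39

Using pₖ = aₖpₖ₋₁ + pₖ₋₂, qₖ = aₖqₖ₋₁ + qₖ₋₂ (with p₋₁=1, p₋₂=0, q₋₁=0, q₋₂=1):
  k=0: a=23, p=23, q=1
  k=1: a=19, p=438, q=19
  k=2: a=2, p=899, q=39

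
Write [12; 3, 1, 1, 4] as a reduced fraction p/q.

Using pₖ = aₖpₖ₋₁ + pₖ₋₂ and qₖ = aₖqₖ₋₁ + qₖ₋₂:
  k=0: a=12, p=12, q=1
  k=1: a=3, p=37, q=3
  k=2: a=1, p=49, q=4
  k=3: a=1, p=86, q=7
  k=4: a=4, p=393, q=32

393/32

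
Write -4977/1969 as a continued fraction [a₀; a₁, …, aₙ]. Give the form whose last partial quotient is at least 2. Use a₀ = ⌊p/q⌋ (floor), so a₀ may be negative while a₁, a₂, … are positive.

[-3; 2, 8, 1, 1, 7, 3, 2]

-4977 = -3×1969 + 930
1969 = 2×930 + 109
930 = 8×109 + 58
109 = 1×58 + 51
58 = 1×51 + 7
51 = 7×7 + 2
7 = 3×2 + 1
2 = 2×1 + 0  (stop)
So -4977/1969 = [-3; 2, 8, 1, 1, 7, 3, 2].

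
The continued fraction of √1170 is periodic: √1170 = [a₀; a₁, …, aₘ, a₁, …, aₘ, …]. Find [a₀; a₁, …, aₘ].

a₀ = ⌊√1170⌋ = 34.

[34; 4, 1, 6, 1, 4, 68]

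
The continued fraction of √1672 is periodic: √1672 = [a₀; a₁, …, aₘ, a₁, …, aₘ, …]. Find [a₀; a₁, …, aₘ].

[40; 1, 8, 10, 8, 1, 80]

a₀ = ⌊√1672⌋ = 40.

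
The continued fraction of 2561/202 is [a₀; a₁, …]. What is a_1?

1

2561 = 12·202 + 137   →  a_0 = 12
202 = 1·137 + 65   →  a_1 = 1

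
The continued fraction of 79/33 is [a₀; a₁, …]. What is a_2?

79 = 2·33 + 13   →  a_0 = 2
33 = 2·13 + 7   →  a_1 = 2
13 = 1·7 + 6   →  a_2 = 1

1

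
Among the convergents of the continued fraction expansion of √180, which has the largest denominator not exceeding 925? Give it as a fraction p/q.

√180 = [13; 2, 2, 2, 26, …] (period length 4).
Convergents:
  p_0/q_0 = 13/1
  p_1/q_1 = 27/2
  p_2/q_2 = 67/5
  p_3/q_3 = 161/12
  p_4/q_4 = 4253/317
  p_5/q_5 = 8667/646
  p_6/q_6 = 21587/1609
q_5 = 646 ≤ 925 < 1609 = q_6, so the answer is 8667/646.

8667/646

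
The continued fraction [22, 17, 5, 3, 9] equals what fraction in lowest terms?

Fold from the inside: start with 9/1.
  3 + 1/9 = 28/9
  5 + 9/28 = 149/28
  17 + 28/149 = 2561/149
  22 + 149/2561 = 56491/2561

56491/2561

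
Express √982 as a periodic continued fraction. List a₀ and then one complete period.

[31; 2, 1, 30, 1, 2, 62]

a₀ = ⌊√982⌋ = 31.
With m₀=0, d₀=1 and mₖ₊₁ = dₖaₖ − mₖ, dₖ₊₁ = (n − mₖ₊₁²)/dₖ, aₖ₊₁ = ⌊(a₀+mₖ₊₁)/dₖ₊₁⌋:
  k=1: m=31, d=21, a=2
  k=2: m=11, d=41, a=1
  k=3: m=30, d=2, a=30
  k=4: m=30, d=41, a=1
  k=5: m=11, d=21, a=2
  k=6: m=31, d=1, a=62
d=1 and a=2a₀=62 at k=6, so the next step gives (m, d) = (31, 21) again — its k=1 value — and the period has length 6.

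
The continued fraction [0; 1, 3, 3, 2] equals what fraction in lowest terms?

Using pₖ = aₖpₖ₋₁ + pₖ₋₂ and qₖ = aₖqₖ₋₁ + qₖ₋₂:
  k=0: a=0, p=0, q=1
  k=1: a=1, p=1, q=1
  k=2: a=3, p=3, q=4
  k=3: a=3, p=10, q=13
  k=4: a=2, p=23, q=30

23/30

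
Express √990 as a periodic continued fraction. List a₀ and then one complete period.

[31; 2, 6, 2, 62]

a₀ = ⌊√990⌋ = 31.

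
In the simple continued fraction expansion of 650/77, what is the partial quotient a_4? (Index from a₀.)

3

650 = 8·77 + 34   →  a_0 = 8
77 = 2·34 + 9   →  a_1 = 2
34 = 3·9 + 7   →  a_2 = 3
9 = 1·7 + 2   →  a_3 = 1
7 = 3·2 + 1   →  a_4 = 3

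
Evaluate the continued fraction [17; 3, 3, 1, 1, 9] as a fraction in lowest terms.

Fold from the inside: start with 9/1.
  1 + 1/9 = 10/9
  1 + 9/10 = 19/10
  3 + 10/19 = 67/19
  3 + 19/67 = 220/67
  17 + 67/220 = 3807/220

3807/220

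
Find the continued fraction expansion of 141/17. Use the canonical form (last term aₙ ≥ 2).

[8; 3, 2, 2]

141 = 8×17 + 5
17 = 3×5 + 2
5 = 2×2 + 1
2 = 2×1 + 0  (stop)
So 141/17 = [8; 3, 2, 2].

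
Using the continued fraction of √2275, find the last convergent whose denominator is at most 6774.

√2275 = [47; 1, 2, 3, 2, 1, 94, …] (period length 6).
Convergents:
  p_0/q_0 = 47/1
  p_1/q_1 = 48/1
  p_2/q_2 = 143/3
  p_3/q_3 = 477/10
  p_4/q_4 = 1097/23
  p_5/q_5 = 1574/33
  p_6/q_6 = 149053/3125
  p_7/q_7 = 150627/3158
  p_8/q_8 = 450307/9441
q_7 = 3158 ≤ 6774 < 9441 = q_8, so the answer is 150627/3158.

150627/3158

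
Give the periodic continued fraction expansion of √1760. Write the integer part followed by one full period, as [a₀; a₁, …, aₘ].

[41; 1, 19, 1, 82]

a₀ = ⌊√1760⌋ = 41.
With m₀=0, d₀=1 and mₖ₊₁ = dₖaₖ − mₖ, dₖ₊₁ = (n − mₖ₊₁²)/dₖ, aₖ₊₁ = ⌊(a₀+mₖ₊₁)/dₖ₊₁⌋:
  k=1: m=41, d=79, a=1
  k=2: m=38, d=4, a=19
  k=3: m=38, d=79, a=1
  k=4: m=41, d=1, a=82
d=1 and a=2a₀=82 at k=4, so the next step gives (m, d) = (41, 79) again — its k=1 value — and the period has length 4.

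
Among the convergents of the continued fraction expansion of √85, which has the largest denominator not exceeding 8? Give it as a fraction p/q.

√85 = [9; 4, 1, 1, 4, 18, …] (period length 5).
Convergents:
  p_0/q_0 = 9/1
  p_1/q_1 = 37/4
  p_2/q_2 = 46/5
  p_3/q_3 = 83/9
q_2 = 5 ≤ 8 < 9 = q_3, so the answer is 46/5.

46/5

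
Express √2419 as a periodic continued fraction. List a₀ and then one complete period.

[49; 5, 2, 5, 98]

a₀ = ⌊√2419⌋ = 49.
With m₀=0, d₀=1 and mₖ₊₁ = dₖaₖ − mₖ, dₖ₊₁ = (n − mₖ₊₁²)/dₖ, aₖ₊₁ = ⌊(a₀+mₖ₊₁)/dₖ₊₁⌋:
  k=1: m=49, d=18, a=5
  k=2: m=41, d=41, a=2
  k=3: m=41, d=18, a=5
  k=4: m=49, d=1, a=98
d=1 and a=2a₀=98 at k=4, so the next step gives (m, d) = (49, 18) again — its k=1 value — and the period has length 4.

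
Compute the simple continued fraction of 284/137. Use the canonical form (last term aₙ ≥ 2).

[2; 13, 1, 2, 3]

284 = 2×137 + 10
137 = 13×10 + 7
10 = 1×7 + 3
7 = 2×3 + 1
3 = 3×1 + 0  (stop)
So 284/137 = [2; 13, 1, 2, 3].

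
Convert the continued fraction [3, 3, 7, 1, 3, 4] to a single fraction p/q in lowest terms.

1371/413

Fold from the inside: start with 4/1.
  3 + 1/4 = 13/4
  1 + 4/13 = 17/13
  7 + 13/17 = 132/17
  3 + 17/132 = 413/132
  3 + 132/413 = 1371/413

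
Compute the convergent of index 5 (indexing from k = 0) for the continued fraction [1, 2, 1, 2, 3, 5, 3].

Using pₖ = aₖpₖ₋₁ + pₖ₋₂, qₖ = aₖqₖ₋₁ + qₖ₋₂ (with p₋₁=1, p₋₂=0, q₋₁=0, q₋₂=1):
  k=0: a=1, p=1, q=1
  k=1: a=2, p=3, q=2
  k=2: a=1, p=4, q=3
  k=3: a=2, p=11, q=8
  k=4: a=3, p=37, q=27
  k=5: a=5, p=196, q=143

196/143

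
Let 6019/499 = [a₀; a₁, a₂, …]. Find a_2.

6019 = 12·499 + 31   →  a_0 = 12
499 = 16·31 + 3   →  a_1 = 16
31 = 10·3 + 1   →  a_2 = 10

10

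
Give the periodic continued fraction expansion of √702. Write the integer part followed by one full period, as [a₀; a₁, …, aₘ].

a₀ = ⌊√702⌋ = 26.

[26; 2, 52]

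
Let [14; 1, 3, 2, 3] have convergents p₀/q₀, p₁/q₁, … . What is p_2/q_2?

59/4

Using pₖ = aₖpₖ₋₁ + pₖ₋₂, qₖ = aₖqₖ₋₁ + qₖ₋₂ (with p₋₁=1, p₋₂=0, q₋₁=0, q₋₂=1):
  k=0: a=14, p=14, q=1
  k=1: a=1, p=15, q=1
  k=2: a=3, p=59, q=4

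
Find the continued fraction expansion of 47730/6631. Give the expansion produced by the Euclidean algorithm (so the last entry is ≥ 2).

[7; 5, 19, 1, 8, 2, 3]

47730 = 7×6631 + 1313
6631 = 5×1313 + 66
1313 = 19×66 + 59
66 = 1×59 + 7
59 = 8×7 + 3
7 = 2×3 + 1
3 = 3×1 + 0  (stop)
So 47730/6631 = [7; 5, 19, 1, 8, 2, 3].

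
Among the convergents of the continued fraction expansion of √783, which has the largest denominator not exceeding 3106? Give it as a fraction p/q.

86157/3079

√783 = [27; 1, 54, …] (period length 2).
Convergents:
  p_0/q_0 = 27/1
  p_1/q_1 = 28/1
  p_2/q_2 = 1539/55
  p_3/q_3 = 1567/56
  p_4/q_4 = 86157/3079
  p_5/q_5 = 87724/3135
q_4 = 3079 ≤ 3106 < 3135 = q_5, so the answer is 86157/3079.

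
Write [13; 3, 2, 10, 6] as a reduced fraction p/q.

5913/445

Fold from the inside: start with 6/1.
  10 + 1/6 = 61/6
  2 + 6/61 = 128/61
  3 + 61/128 = 445/128
  13 + 128/445 = 5913/445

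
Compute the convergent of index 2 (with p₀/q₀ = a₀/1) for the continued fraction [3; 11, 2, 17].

71/23

Using pₖ = aₖpₖ₋₁ + pₖ₋₂, qₖ = aₖqₖ₋₁ + qₖ₋₂ (with p₋₁=1, p₋₂=0, q₋₁=0, q₋₂=1):
  k=0: a=3, p=3, q=1
  k=1: a=11, p=34, q=11
  k=2: a=2, p=71, q=23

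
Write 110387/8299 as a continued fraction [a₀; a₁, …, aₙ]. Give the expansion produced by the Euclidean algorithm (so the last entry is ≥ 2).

110387 = 13*8299 + 2500
8299 = 3*2500 + 799
2500 = 3*799 + 103
799 = 7*103 + 78
103 = 1*78 + 25
78 = 3*25 + 3
25 = 8*3 + 1
3 = 3*1 + 0  (stop)
So 110387/8299 = [13; 3, 3, 7, 1, 3, 8, 3].

[13; 3, 3, 7, 1, 3, 8, 3]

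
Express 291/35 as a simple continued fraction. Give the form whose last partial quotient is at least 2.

291 = 8×35 + 11
35 = 3×11 + 2
11 = 5×2 + 1
2 = 2×1 + 0  (stop)
So 291/35 = [8; 3, 5, 2].

[8; 3, 5, 2]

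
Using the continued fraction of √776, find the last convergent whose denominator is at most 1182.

√776 = [27; 1, 5, 1, 54, …] (period length 4).
Convergents:
  p_0/q_0 = 27/1
  p_1/q_1 = 28/1
  p_2/q_2 = 167/6
  p_3/q_3 = 195/7
  p_4/q_4 = 10697/384
  p_5/q_5 = 10892/391
  p_6/q_6 = 65157/2339
q_5 = 391 ≤ 1182 < 2339 = q_6, so the answer is 10892/391.

10892/391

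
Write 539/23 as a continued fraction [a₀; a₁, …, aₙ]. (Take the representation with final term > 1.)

539 = 23·23 + 10
23 = 2·10 + 3
10 = 3·3 + 1
3 = 3·1 + 0  (stop)
So 539/23 = [23; 2, 3, 3].

[23; 2, 3, 3]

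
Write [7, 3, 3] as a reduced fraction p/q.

Fold from the inside: start with 3/1.
  3 + 1/3 = 10/3
  7 + 3/10 = 73/10

73/10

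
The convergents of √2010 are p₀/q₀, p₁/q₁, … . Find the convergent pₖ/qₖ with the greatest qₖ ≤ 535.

√2010 = [44; 1, 4, 1, 88, …] (period length 4).
Convergents:
  p_0/q_0 = 44/1
  p_1/q_1 = 45/1
  p_2/q_2 = 224/5
  p_3/q_3 = 269/6
  p_4/q_4 = 23896/533
  p_5/q_5 = 24165/539
q_4 = 533 ≤ 535 < 539 = q_5, so the answer is 23896/533.

23896/533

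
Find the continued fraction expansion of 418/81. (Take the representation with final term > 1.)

418 = 5×81 + 13
81 = 6×13 + 3
13 = 4×3 + 1
3 = 3×1 + 0  (stop)
So 418/81 = [5; 6, 4, 3].

[5; 6, 4, 3]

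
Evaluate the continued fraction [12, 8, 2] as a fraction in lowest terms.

Fold from the inside: start with 2/1.
  8 + 1/2 = 17/2
  12 + 2/17 = 206/17

206/17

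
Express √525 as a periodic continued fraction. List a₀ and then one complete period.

a₀ = ⌊√525⌋ = 22.

[22; 1, 10, 2, 10, 1, 44]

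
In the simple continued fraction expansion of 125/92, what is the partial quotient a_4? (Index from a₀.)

125 = 1·92 + 33   →  a_0 = 1
92 = 2·33 + 26   →  a_1 = 2
33 = 1·26 + 7   →  a_2 = 1
26 = 3·7 + 5   →  a_3 = 3
7 = 1·5 + 2   →  a_4 = 1

1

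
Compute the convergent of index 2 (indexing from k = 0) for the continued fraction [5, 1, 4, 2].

29/5

Using pₖ = aₖpₖ₋₁ + pₖ₋₂, qₖ = aₖqₖ₋₁ + qₖ₋₂ (with p₋₁=1, p₋₂=0, q₋₁=0, q₋₂=1):
  k=0: a=5, p=5, q=1
  k=1: a=1, p=6, q=1
  k=2: a=4, p=29, q=5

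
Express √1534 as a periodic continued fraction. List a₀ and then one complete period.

a₀ = ⌊√1534⌋ = 39.
With m₀=0, d₀=1 and mₖ₊₁ = dₖaₖ − mₖ, dₖ₊₁ = (n − mₖ₊₁²)/dₖ, aₖ₊₁ = ⌊(a₀+mₖ₊₁)/dₖ₊₁⌋:
  k=1: m=39, d=13, a=6
  k=2: m=39, d=1, a=78
d=1 and a=2a₀=78 at k=2, so the next step gives (m, d) = (39, 13) again — its k=1 value — and the period has length 2.

[39; 6, 78]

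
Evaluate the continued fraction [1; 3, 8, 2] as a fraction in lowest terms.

70/53

Using pₖ = aₖpₖ₋₁ + pₖ₋₂ and qₖ = aₖqₖ₋₁ + qₖ₋₂:
  k=0: a=1, p=1, q=1
  k=1: a=3, p=4, q=3
  k=2: a=8, p=33, q=25
  k=3: a=2, p=70, q=53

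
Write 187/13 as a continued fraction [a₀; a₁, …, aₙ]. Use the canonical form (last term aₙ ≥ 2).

187 = 14*13 + 5
13 = 2*5 + 3
5 = 1*3 + 2
3 = 1*2 + 1
2 = 2*1 + 0  (stop)
So 187/13 = [14; 2, 1, 1, 2].

[14; 2, 1, 1, 2]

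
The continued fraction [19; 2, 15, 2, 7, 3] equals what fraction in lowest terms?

Using pₖ = aₖpₖ₋₁ + pₖ₋₂ and qₖ = aₖqₖ₋₁ + qₖ₋₂:
  k=0: a=19, p=19, q=1
  k=1: a=2, p=39, q=2
  k=2: a=15, p=604, q=31
  k=3: a=2, p=1247, q=64
  k=4: a=7, p=9333, q=479
  k=5: a=3, p=29246, q=1501

29246/1501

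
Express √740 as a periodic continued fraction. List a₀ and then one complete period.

[27; 4, 1, 12, 1, 4, 54]

a₀ = ⌊√740⌋ = 27.
With m₀=0, d₀=1 and mₖ₊₁ = dₖaₖ − mₖ, dₖ₊₁ = (n − mₖ₊₁²)/dₖ, aₖ₊₁ = ⌊(a₀+mₖ₊₁)/dₖ₊₁⌋:
  k=1: m=27, d=11, a=4
  k=2: m=17, d=41, a=1
  k=3: m=24, d=4, a=12
  k=4: m=24, d=41, a=1
  k=5: m=17, d=11, a=4
  k=6: m=27, d=1, a=54
d=1 and a=2a₀=54 at k=6, so the next step gives (m, d) = (27, 11) again — its k=1 value — and the period has length 6.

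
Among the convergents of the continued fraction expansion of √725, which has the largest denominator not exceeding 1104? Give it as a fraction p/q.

9801/364

√725 = [26; 1, 12, 2, 12, 1, 52, …] (period length 6).
Convergents:
  p_0/q_0 = 26/1
  p_1/q_1 = 27/1
  p_2/q_2 = 350/13
  p_3/q_3 = 727/27
  p_4/q_4 = 9074/337
  p_5/q_5 = 9801/364
  p_6/q_6 = 518726/19265
q_5 = 364 ≤ 1104 < 19265 = q_6, so the answer is 9801/364.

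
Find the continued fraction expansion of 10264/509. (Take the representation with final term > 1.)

[20; 6, 16, 1, 4]

10264 = 20*509 + 84
509 = 6*84 + 5
84 = 16*5 + 4
5 = 1*4 + 1
4 = 4*1 + 0  (stop)
So 10264/509 = [20; 6, 16, 1, 4].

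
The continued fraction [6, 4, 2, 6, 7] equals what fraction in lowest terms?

Fold from the inside: start with 7/1.
  6 + 1/7 = 43/7
  2 + 7/43 = 93/43
  4 + 43/93 = 415/93
  6 + 93/415 = 2583/415

2583/415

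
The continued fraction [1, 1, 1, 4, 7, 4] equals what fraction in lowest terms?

Fold from the inside: start with 4/1.
  7 + 1/4 = 29/4
  4 + 4/29 = 120/29
  1 + 29/120 = 149/120
  1 + 120/149 = 269/149
  1 + 149/269 = 418/269

418/269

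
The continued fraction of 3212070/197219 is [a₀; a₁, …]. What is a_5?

3212070 = 16·197219 + 56566   →  a_0 = 16
197219 = 3·56566 + 27521   →  a_1 = 3
56566 = 2·27521 + 1524   →  a_2 = 2
27521 = 18·1524 + 89   →  a_3 = 18
1524 = 17·89 + 11   →  a_4 = 17
89 = 8·11 + 1   →  a_5 = 8

8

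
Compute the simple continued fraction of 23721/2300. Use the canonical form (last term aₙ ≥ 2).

23721 = 10*2300 + 721
2300 = 3*721 + 137
721 = 5*137 + 36
137 = 3*36 + 29
36 = 1*29 + 7
29 = 4*7 + 1
7 = 7*1 + 0  (stop)
So 23721/2300 = [10; 3, 5, 3, 1, 4, 7].

[10; 3, 5, 3, 1, 4, 7]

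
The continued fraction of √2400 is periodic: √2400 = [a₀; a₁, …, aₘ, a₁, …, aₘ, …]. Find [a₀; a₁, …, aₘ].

[48; 1, 96]

a₀ = ⌊√2400⌋ = 48.
With m₀=0, d₀=1 and mₖ₊₁ = dₖaₖ − mₖ, dₖ₊₁ = (n − mₖ₊₁²)/dₖ, aₖ₊₁ = ⌊(a₀+mₖ₊₁)/dₖ₊₁⌋:
  k=1: m=48, d=96, a=1
  k=2: m=48, d=1, a=96
d=1 and a=2a₀=96 at k=2, so the next step gives (m, d) = (48, 96) again — its k=1 value — and the period has length 2.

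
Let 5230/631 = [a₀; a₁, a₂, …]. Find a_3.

5230 = 8·631 + 182   →  a_0 = 8
631 = 3·182 + 85   →  a_1 = 3
182 = 2·85 + 12   →  a_2 = 2
85 = 7·12 + 1   →  a_3 = 7

7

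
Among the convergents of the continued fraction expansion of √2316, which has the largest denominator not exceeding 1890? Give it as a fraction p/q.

37008/769

√2316 = [48; 8, 96, …] (period length 2).
Convergents:
  p_0/q_0 = 48/1
  p_1/q_1 = 385/8
  p_2/q_2 = 37008/769
  p_3/q_3 = 296449/6160
q_2 = 769 ≤ 1890 < 6160 = q_3, so the answer is 37008/769.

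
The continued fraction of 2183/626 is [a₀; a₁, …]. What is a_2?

2183 = 3·626 + 305   →  a_0 = 3
626 = 2·305 + 16   →  a_1 = 2
305 = 19·16 + 1   →  a_2 = 19

19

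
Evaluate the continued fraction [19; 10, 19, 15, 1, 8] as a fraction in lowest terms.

Using pₖ = aₖpₖ₋₁ + pₖ₋₂ and qₖ = aₖqₖ₋₁ + qₖ₋₂:
  k=0: a=19, p=19, q=1
  k=1: a=10, p=191, q=10
  k=2: a=19, p=3648, q=191
  k=3: a=15, p=54911, q=2875
  k=4: a=1, p=58559, q=3066
  k=5: a=8, p=523383, q=27403

523383/27403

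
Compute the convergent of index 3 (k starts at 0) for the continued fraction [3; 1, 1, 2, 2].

Using pₖ = aₖpₖ₋₁ + pₖ₋₂, qₖ = aₖqₖ₋₁ + qₖ₋₂ (with p₋₁=1, p₋₂=0, q₋₁=0, q₋₂=1):
  k=0: a=3, p=3, q=1
  k=1: a=1, p=4, q=1
  k=2: a=1, p=7, q=2
  k=3: a=2, p=18, q=5

18/5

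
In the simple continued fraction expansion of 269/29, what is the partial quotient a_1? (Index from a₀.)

3

269 = 9·29 + 8   →  a_0 = 9
29 = 3·8 + 5   →  a_1 = 3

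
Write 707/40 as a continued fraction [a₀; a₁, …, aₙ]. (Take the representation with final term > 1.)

[17; 1, 2, 13]

707 = 17·40 + 27
40 = 1·27 + 13
27 = 2·13 + 1
13 = 13·1 + 0  (stop)
So 707/40 = [17; 1, 2, 13].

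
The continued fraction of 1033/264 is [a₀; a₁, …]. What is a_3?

1033 = 3·264 + 241   →  a_0 = 3
264 = 1·241 + 23   →  a_1 = 1
241 = 10·23 + 11   →  a_2 = 10
23 = 2·11 + 1   →  a_3 = 2

2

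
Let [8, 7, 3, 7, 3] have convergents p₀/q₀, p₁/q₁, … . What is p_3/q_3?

Using pₖ = aₖpₖ₋₁ + pₖ₋₂, qₖ = aₖqₖ₋₁ + qₖ₋₂ (with p₋₁=1, p₋₂=0, q₋₁=0, q₋₂=1):
  k=0: a=8, p=8, q=1
  k=1: a=7, p=57, q=7
  k=2: a=3, p=179, q=22
  k=3: a=7, p=1310, q=161

1310/161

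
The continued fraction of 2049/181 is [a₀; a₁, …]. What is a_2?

2049 = 11·181 + 58   →  a_0 = 11
181 = 3·58 + 7   →  a_1 = 3
58 = 8·7 + 2   →  a_2 = 8

8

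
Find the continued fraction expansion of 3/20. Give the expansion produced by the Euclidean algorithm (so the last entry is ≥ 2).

3 = 0·20 + 3
20 = 6·3 + 2
3 = 1·2 + 1
2 = 2·1 + 0  (stop)
So 3/20 = [0; 6, 1, 2].

[0; 6, 1, 2]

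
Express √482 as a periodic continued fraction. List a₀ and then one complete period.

[21; 1, 20, 1, 42]

a₀ = ⌊√482⌋ = 21.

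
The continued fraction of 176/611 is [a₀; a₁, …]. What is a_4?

3

176 = 0·611 + 176   →  a_0 = 0
611 = 3·176 + 83   →  a_1 = 3
176 = 2·83 + 10   →  a_2 = 2
83 = 8·10 + 3   →  a_3 = 8
10 = 3·3 + 1   →  a_4 = 3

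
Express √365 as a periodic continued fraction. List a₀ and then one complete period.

[19; 9, 1, 1, 9, 38]

a₀ = ⌊√365⌋ = 19.
With m₀=0, d₀=1 and mₖ₊₁ = dₖaₖ − mₖ, dₖ₊₁ = (n − mₖ₊₁²)/dₖ, aₖ₊₁ = ⌊(a₀+mₖ₊₁)/dₖ₊₁⌋:
  k=1: m=19, d=4, a=9
  k=2: m=17, d=19, a=1
  k=3: m=2, d=19, a=1
  k=4: m=17, d=4, a=9
  k=5: m=19, d=1, a=38
d=1 and a=2a₀=38 at k=5, so the next step gives (m, d) = (19, 4) again — its k=1 value — and the period has length 5.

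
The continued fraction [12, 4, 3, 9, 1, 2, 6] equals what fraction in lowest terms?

Fold from the inside: start with 6/1.
  2 + 1/6 = 13/6
  1 + 6/13 = 19/13
  9 + 13/19 = 184/19
  3 + 19/184 = 571/184
  4 + 184/571 = 2468/571
  12 + 571/2468 = 30187/2468

30187/2468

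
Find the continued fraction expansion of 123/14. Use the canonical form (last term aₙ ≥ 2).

[8; 1, 3, 1, 2]

123 = 8*14 + 11
14 = 1*11 + 3
11 = 3*3 + 2
3 = 1*2 + 1
2 = 2*1 + 0  (stop)
So 123/14 = [8; 1, 3, 1, 2].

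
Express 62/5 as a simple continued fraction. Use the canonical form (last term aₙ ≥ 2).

62 = 12·5 + 2
5 = 2·2 + 1
2 = 2·1 + 0  (stop)
So 62/5 = [12; 2, 2].

[12; 2, 2]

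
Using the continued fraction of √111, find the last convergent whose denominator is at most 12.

√111 = [10; 1, 1, 6, 1, 1, 20, …] (period length 6).
Convergents:
  p_0/q_0 = 10/1
  p_1/q_1 = 11/1
  p_2/q_2 = 21/2
  p_3/q_3 = 137/13
q_2 = 2 ≤ 12 < 13 = q_3, so the answer is 21/2.

21/2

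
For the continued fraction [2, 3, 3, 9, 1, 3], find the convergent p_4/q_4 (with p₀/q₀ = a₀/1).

237/103

Using pₖ = aₖpₖ₋₁ + pₖ₋₂, qₖ = aₖqₖ₋₁ + qₖ₋₂ (with p₋₁=1, p₋₂=0, q₋₁=0, q₋₂=1):
  k=0: a=2, p=2, q=1
  k=1: a=3, p=7, q=3
  k=2: a=3, p=23, q=10
  k=3: a=9, p=214, q=93
  k=4: a=1, p=237, q=103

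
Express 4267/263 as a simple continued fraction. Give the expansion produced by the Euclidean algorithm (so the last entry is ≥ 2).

[16; 4, 2, 5, 2, 2]

4267 = 16×263 + 59
263 = 4×59 + 27
59 = 2×27 + 5
27 = 5×5 + 2
5 = 2×2 + 1
2 = 2×1 + 0  (stop)
So 4267/263 = [16; 4, 2, 5, 2, 2].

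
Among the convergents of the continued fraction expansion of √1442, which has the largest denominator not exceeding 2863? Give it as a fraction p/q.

108187/2849

√1442 = [37; 1, 36, 1, 74, …] (period length 4).
Convergents:
  p_0/q_0 = 37/1
  p_1/q_1 = 38/1
  p_2/q_2 = 1405/37
  p_3/q_3 = 1443/38
  p_4/q_4 = 108187/2849
  p_5/q_5 = 109630/2887
q_4 = 2849 ≤ 2863 < 2887 = q_5, so the answer is 108187/2849.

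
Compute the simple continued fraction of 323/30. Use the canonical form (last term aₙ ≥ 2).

[10; 1, 3, 3, 2]

323 = 10·30 + 23
30 = 1·23 + 7
23 = 3·7 + 2
7 = 3·2 + 1
2 = 2·1 + 0  (stop)
So 323/30 = [10; 1, 3, 3, 2].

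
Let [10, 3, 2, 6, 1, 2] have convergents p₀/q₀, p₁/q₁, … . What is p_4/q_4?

Using pₖ = aₖpₖ₋₁ + pₖ₋₂, qₖ = aₖqₖ₋₁ + qₖ₋₂ (with p₋₁=1, p₋₂=0, q₋₁=0, q₋₂=1):
  k=0: a=10, p=10, q=1
  k=1: a=3, p=31, q=3
  k=2: a=2, p=72, q=7
  k=3: a=6, p=463, q=45
  k=4: a=1, p=535, q=52

535/52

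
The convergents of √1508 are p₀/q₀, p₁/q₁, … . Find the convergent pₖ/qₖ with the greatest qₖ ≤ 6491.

108577/2796

√1508 = [38; 1, 4, 1, 76, …] (period length 4).
Convergents:
  p_0/q_0 = 38/1
  p_1/q_1 = 39/1
  p_2/q_2 = 194/5
  p_3/q_3 = 233/6
  p_4/q_4 = 17902/461
  p_5/q_5 = 18135/467
  p_6/q_6 = 90442/2329
  p_7/q_7 = 108577/2796
  p_8/q_8 = 8342294/214825
q_7 = 2796 ≤ 6491 < 214825 = q_8, so the answer is 108577/2796.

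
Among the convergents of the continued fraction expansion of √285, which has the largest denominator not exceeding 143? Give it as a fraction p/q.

2144/127

√285 = [16; 1, 7, 2, 7, 1, 32, …] (period length 6).
Convergents:
  p_0/q_0 = 16/1
  p_1/q_1 = 17/1
  p_2/q_2 = 135/8
  p_3/q_3 = 287/17
  p_4/q_4 = 2144/127
  p_5/q_5 = 2431/144
q_4 = 127 ≤ 143 < 144 = q_5, so the answer is 2144/127.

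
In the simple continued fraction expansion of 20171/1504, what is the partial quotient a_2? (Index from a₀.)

20171 = 13·1504 + 619   →  a_0 = 13
1504 = 2·619 + 266   →  a_1 = 2
619 = 2·266 + 87   →  a_2 = 2

2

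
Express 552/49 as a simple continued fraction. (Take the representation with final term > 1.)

[11; 3, 1, 3, 3]

552 = 11*49 + 13
49 = 3*13 + 10
13 = 1*10 + 3
10 = 3*3 + 1
3 = 3*1 + 0  (stop)
So 552/49 = [11; 3, 1, 3, 3].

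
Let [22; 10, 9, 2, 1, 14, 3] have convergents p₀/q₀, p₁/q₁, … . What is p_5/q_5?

Using pₖ = aₖpₖ₋₁ + pₖ₋₂, qₖ = aₖqₖ₋₁ + qₖ₋₂ (with p₋₁=1, p₋₂=0, q₋₁=0, q₋₂=1):
  k=0: a=22, p=22, q=1
  k=1: a=10, p=221, q=10
  k=2: a=9, p=2011, q=91
  k=3: a=2, p=4243, q=192
  k=4: a=1, p=6254, q=283
  k=5: a=14, p=91799, q=4154

91799/4154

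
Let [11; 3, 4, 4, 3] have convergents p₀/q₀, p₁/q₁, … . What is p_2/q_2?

Using pₖ = aₖpₖ₋₁ + pₖ₋₂, qₖ = aₖqₖ₋₁ + qₖ₋₂ (with p₋₁=1, p₋₂=0, q₋₁=0, q₋₂=1):
  k=0: a=11, p=11, q=1
  k=1: a=3, p=34, q=3
  k=2: a=4, p=147, q=13

147/13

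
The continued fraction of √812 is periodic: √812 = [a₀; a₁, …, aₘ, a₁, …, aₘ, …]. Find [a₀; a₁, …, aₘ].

a₀ = ⌊√812⌋ = 28.
With m₀=0, d₀=1 and mₖ₊₁ = dₖaₖ − mₖ, dₖ₊₁ = (n − mₖ₊₁²)/dₖ, aₖ₊₁ = ⌊(a₀+mₖ₊₁)/dₖ₊₁⌋:
  k=1: m=28, d=28, a=2
  k=2: m=28, d=1, a=56
d=1 and a=2a₀=56 at k=2, so the next step gives (m, d) = (28, 28) again — its k=1 value — and the period has length 2.

[28; 2, 56]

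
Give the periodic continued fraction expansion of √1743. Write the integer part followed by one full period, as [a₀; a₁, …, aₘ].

a₀ = ⌊√1743⌋ = 41.
With m₀=0, d₀=1 and mₖ₊₁ = dₖaₖ − mₖ, dₖ₊₁ = (n − mₖ₊₁²)/dₖ, aₖ₊₁ = ⌊(a₀+mₖ₊₁)/dₖ₊₁⌋:
  k=1: m=41, d=62, a=1
  k=2: m=21, d=21, a=2
  k=3: m=21, d=62, a=1
  k=4: m=41, d=1, a=82
d=1 and a=2a₀=82 at k=4, so the next step gives (m, d) = (41, 62) again — its k=1 value — and the period has length 4.

[41; 1, 2, 1, 82]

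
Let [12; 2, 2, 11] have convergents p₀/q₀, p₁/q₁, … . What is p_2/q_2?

62/5

Using pₖ = aₖpₖ₋₁ + pₖ₋₂, qₖ = aₖqₖ₋₁ + qₖ₋₂ (with p₋₁=1, p₋₂=0, q₋₁=0, q₋₂=1):
  k=0: a=12, p=12, q=1
  k=1: a=2, p=25, q=2
  k=2: a=2, p=62, q=5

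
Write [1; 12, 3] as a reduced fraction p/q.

40/37

Fold from the inside: start with 3/1.
  12 + 1/3 = 37/3
  1 + 3/37 = 40/37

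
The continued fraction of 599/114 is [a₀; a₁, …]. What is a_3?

13

599 = 5·114 + 29   →  a_0 = 5
114 = 3·29 + 27   →  a_1 = 3
29 = 1·27 + 2   →  a_2 = 1
27 = 13·2 + 1   →  a_3 = 13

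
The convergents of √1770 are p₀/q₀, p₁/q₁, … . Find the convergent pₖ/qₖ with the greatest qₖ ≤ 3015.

√1770 = [42; 14, 84, …] (period length 2).
Convergents:
  p_0/q_0 = 42/1
  p_1/q_1 = 589/14
  p_2/q_2 = 49518/1177
  p_3/q_3 = 693841/16492
q_2 = 1177 ≤ 3015 < 16492 = q_3, so the answer is 49518/1177.

49518/1177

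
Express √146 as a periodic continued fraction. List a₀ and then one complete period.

[12; 12, 24]

a₀ = ⌊√146⌋ = 12.
With m₀=0, d₀=1 and mₖ₊₁ = dₖaₖ − mₖ, dₖ₊₁ = (n − mₖ₊₁²)/dₖ, aₖ₊₁ = ⌊(a₀+mₖ₊₁)/dₖ₊₁⌋:
  k=1: m=12, d=2, a=12
  k=2: m=12, d=1, a=24
d=1 and a=2a₀=24 at k=2, so the next step gives (m, d) = (12, 2) again — its k=1 value — and the period has length 2.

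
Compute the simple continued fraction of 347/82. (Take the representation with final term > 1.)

347 = 4×82 + 19
82 = 4×19 + 6
19 = 3×6 + 1
6 = 6×1 + 0  (stop)
So 347/82 = [4; 4, 3, 6].

[4; 4, 3, 6]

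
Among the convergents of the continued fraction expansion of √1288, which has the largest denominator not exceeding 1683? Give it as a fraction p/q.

√1288 = [35; 1, 7, 1, 70, …] (period length 4).
Convergents:
  p_0/q_0 = 35/1
  p_1/q_1 = 36/1
  p_2/q_2 = 287/8
  p_3/q_3 = 323/9
  p_4/q_4 = 22897/638
  p_5/q_5 = 23220/647
  p_6/q_6 = 185437/5167
q_5 = 647 ≤ 1683 < 5167 = q_6, so the answer is 23220/647.

23220/647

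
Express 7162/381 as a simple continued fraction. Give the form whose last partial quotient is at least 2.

[18; 1, 3, 1, 18, 4]

7162 = 18·381 + 304
381 = 1·304 + 77
304 = 3·77 + 73
77 = 1·73 + 4
73 = 18·4 + 1
4 = 4·1 + 0  (stop)
So 7162/381 = [18; 1, 3, 1, 18, 4].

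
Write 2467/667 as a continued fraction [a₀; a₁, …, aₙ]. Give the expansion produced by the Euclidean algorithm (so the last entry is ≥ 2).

[3; 1, 2, 3, 7, 9]

2467 = 3·667 + 466
667 = 1·466 + 201
466 = 2·201 + 64
201 = 3·64 + 9
64 = 7·9 + 1
9 = 9·1 + 0  (stop)
So 2467/667 = [3; 1, 2, 3, 7, 9].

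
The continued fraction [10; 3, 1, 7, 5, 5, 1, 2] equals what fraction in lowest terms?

Fold from the inside: start with 2/1.
  1 + 1/2 = 3/2
  5 + 2/3 = 17/3
  5 + 3/17 = 88/17
  7 + 17/88 = 633/88
  1 + 88/633 = 721/633
  3 + 633/721 = 2796/721
  10 + 721/2796 = 28681/2796

28681/2796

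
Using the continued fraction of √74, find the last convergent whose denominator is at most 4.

26/3

√74 = [8; 1, 1, 1, 1, 16, …] (period length 5).
Convergents:
  p_0/q_0 = 8/1
  p_1/q_1 = 9/1
  p_2/q_2 = 17/2
  p_3/q_3 = 26/3
  p_4/q_4 = 43/5
q_3 = 3 ≤ 4 < 5 = q_4, so the answer is 26/3.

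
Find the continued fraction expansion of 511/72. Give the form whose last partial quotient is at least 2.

511 = 7*72 + 7
72 = 10*7 + 2
7 = 3*2 + 1
2 = 2*1 + 0  (stop)
So 511/72 = [7; 10, 3, 2].

[7; 10, 3, 2]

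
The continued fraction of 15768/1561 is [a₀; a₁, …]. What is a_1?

9

15768 = 10·1561 + 158   →  a_0 = 10
1561 = 9·158 + 139   →  a_1 = 9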